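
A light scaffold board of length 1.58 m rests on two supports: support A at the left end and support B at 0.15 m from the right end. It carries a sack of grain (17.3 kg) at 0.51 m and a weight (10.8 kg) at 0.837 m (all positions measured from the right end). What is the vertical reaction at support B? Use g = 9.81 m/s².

Choose support A as the axis so its reaction then has zero moment arm.
Sack of grain: 17.3 × 9.81 = 169.7 N down at 0.51 m → arm 1.07 m, τ = 169.7 × 1.07 = 181.6 N·m clockwise.
Weight: 10.8 × 9.81 = 105.9 N down at 0.837 m → arm 0.743 m, τ = 105.9 × 0.743 = 78.68 N·m clockwise.
Net load moment about support A = 260.3 N·m clockwise.
Reaction R at support B is upward at 0.15 m, arm 1.43 m → moment R × 1.43 counterclockwise.
Στ = 0 ⇒ R × 1.43 = 260.3 ⇒ R = 182 N.

R_B ≈ 182 N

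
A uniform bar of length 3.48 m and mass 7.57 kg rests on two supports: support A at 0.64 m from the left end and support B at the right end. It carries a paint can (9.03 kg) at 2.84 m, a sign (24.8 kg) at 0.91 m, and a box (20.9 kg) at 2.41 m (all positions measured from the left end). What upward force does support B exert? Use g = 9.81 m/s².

About support A:
Beam weight: 7.57 × 9.81 = 74.26 N down at 1.74 m → arm 1.1 m, τ = 74.26 × 1.1 = 81.69 N·m clockwise.
Paint can: 9.03 × 9.81 = 88.58 N down at 2.84 m → arm 2.2 m, τ = 88.58 × 2.2 = 194.9 N·m clockwise.
Sign: 24.8 × 9.81 = 243.3 N down at 0.91 m → arm 0.27 m, τ = 243.3 × 0.27 = 65.69 N·m clockwise.
Box: 20.9 × 9.81 = 205 N down at 2.41 m → arm 1.77 m, τ = 205 × 1.77 = 362.9 N·m clockwise.
Net load moment about support A = 705.2 N·m clockwise.
Reaction R at support B is upward at 3.48 m, arm 2.84 m → moment R × 2.84 counterclockwise.
Balancing moments: R × 2.84 = 705.2, giving R = 248 N.

R_B ≈ 248 N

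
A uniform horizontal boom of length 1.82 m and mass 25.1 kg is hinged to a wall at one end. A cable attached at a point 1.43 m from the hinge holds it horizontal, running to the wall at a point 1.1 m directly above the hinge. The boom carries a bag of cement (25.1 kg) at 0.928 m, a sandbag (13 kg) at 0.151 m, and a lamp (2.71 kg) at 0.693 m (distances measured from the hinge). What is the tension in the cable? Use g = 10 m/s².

T ≈ 573 N

Sum moments about the hinge (the unknown hinge reaction has zero arm there).
Beam weight: 25.1 × 10 = 251 N down at 0.91 m → arm 0.91 m, τ = 251 × 0.91 = 228.4 N·m clockwise.
Bag of cement: 25.1 × 10 = 251 N down at 0.928 m → arm 0.928 m, τ = 251 × 0.928 = 232.9 N·m clockwise.
Sandbag: 13 × 10 = 130 N down at 0.151 m → arm 0.151 m, τ = 130 × 0.151 = 19.63 N·m clockwise.
Lamp: 2.71 × 10 = 27.1 N down at 0.693 m → arm 0.693 m, τ = 27.1 × 0.693 = 18.78 N·m clockwise.
Total clockwise load moment = 499.7 N·m.
The cable tension T acts at 1.43 m; only its component perpendicular to the boom, T sinθ, produces torque. sinθ = h/√(h²+d²) = 1.1/√(1.1²+1.43²) = 0.6097.
Balancing moments: T × 1.43 × 0.6097 = 499.7, giving T = 499.7 / 0.8719 = 573 N.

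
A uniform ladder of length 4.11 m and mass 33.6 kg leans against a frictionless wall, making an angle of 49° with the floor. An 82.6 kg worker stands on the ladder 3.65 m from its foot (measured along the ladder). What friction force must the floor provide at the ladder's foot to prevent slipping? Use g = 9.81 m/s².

f ≈ 769 N

Choose the foot of the ladder as the axis so the floor normal and friction both act there and drop out.
Ladder weight 33.6×9.81 = 329.6 N acts at 2.055 m along the ladder; its horizontal arm is 2.055·cos49° = 1.348 m → τ = 444.3 N·m clockwise.
Worker: 82.6×9.81 = 810.3 N at 3.65 m → arm 2.395 m → τ = 1941 N·m clockwise.
Wall normal N acts horizontally at the top; its moment arm is the height L sinθ = 4.11·sin49° = 3.102 m, counterclockwise.
Setting net torque to zero: N × 3.102 = 2385 → N = 769 N.
ΣFx = 0: friction at the foot balances the wall's push, so f = N_wall = 769 N.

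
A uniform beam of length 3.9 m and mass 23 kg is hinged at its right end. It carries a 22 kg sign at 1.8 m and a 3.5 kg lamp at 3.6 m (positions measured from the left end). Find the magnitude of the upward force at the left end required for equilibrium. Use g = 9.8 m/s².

F ≈ 231 N

About the right end:
Beam weight: 23 × 9.8 = 225.4 N down at 1.95 m → arm 1.95 m, τ = 225.4 × 1.95 = 439.5 N·m counterclockwise.
Sign: 22 × 9.8 = 215.6 N down at 1.8 m → arm 2.1 m, τ = 215.6 × 2.1 = 452.8 N·m counterclockwise.
Lamp: 3.5 × 9.8 = 34.3 N down at 3.6 m → arm 0.3 m, τ = 34.3 × 0.3 = 10.29 N·m counterclockwise.
Net moment of the loads = 902.6 N·m counterclockwise.
The upward force F acts at the left end, arm 3.9 m, giving F × 3.9 clockwise.
Balancing moments: F × 3.9 = 902.6, giving F = 902.6 / 3.9 = 231 N.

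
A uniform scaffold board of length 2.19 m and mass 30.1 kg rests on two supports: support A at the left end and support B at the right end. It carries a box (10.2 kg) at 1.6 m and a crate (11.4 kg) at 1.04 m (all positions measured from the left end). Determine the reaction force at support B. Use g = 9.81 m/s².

Take moments about support A.
Beam weight: 30.1 × 9.81 = 295.3 N down at 1.095 m → arm 1.095 m, τ = 295.3 × 1.095 = 323.4 N·m clockwise.
Box: 10.2 × 9.81 = 100.1 N down at 1.6 m → arm 1.6 m, τ = 100.1 × 1.6 = 160.2 N·m clockwise.
Crate: 11.4 × 9.81 = 111.8 N down at 1.04 m → arm 1.04 m, τ = 111.8 × 1.04 = 116.3 N·m clockwise.
Net load moment about support A = 599.9 N·m clockwise.
Reaction R at support B is upward at 2.19 m, arm 2.19 m → moment R × 2.19 counterclockwise.
Στ = 0 ⇒ R × 2.19 = 599.9 ⇒ R = 274 N.

R_B ≈ 274 N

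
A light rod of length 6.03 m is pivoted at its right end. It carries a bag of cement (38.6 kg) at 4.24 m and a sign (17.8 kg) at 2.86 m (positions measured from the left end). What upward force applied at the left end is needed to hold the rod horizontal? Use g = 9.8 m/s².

Choose the right end as the axis so the unknown pivot reaction has zero arm there.
Bag of cement: 38.6 × 9.8 = 378.3 N down at 4.24 m → arm 1.79 m, τ = 378.3 × 1.79 = 677.2 N·m counterclockwise.
Sign: 17.8 × 9.8 = 174.4 N down at 2.86 m → arm 3.17 m, τ = 174.4 × 3.17 = 552.8 N·m counterclockwise.
Net moment of the loads = 1230 N·m counterclockwise.
The upward force F acts at the left end, arm 6.03 m, giving F × 6.03 clockwise.
Στ = 0 ⇒ F × 6.03 = 1230 ⇒ F = 1230 / 6.03 = 204 N.

F ≈ 204 N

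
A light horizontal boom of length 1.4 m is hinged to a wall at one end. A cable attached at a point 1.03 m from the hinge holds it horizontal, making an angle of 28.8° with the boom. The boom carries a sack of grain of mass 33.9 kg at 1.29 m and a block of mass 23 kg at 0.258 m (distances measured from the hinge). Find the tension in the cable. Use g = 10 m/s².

About the hinge:
Sack of grain: 33.9 × 10 = 339 N down at 1.29 m → arm 1.29 m, τ = 339 × 1.29 = 437.3 N·m clockwise.
Block: 23 × 10 = 230 N down at 0.258 m → arm 0.258 m, τ = 230 × 0.258 = 59.34 N·m clockwise.
Total clockwise load moment = 496.6 N·m.
The cable tension T acts at 1.03 m; only its component perpendicular to the boom, T sinθ, produces torque. sin 28.8° = 0.4818.
Στ = 0 ⇒ T × 1.03 × 0.4818 = 496.6 ⇒ T = 496.6 / 0.4963 = 1000 N.

T ≈ 1000 N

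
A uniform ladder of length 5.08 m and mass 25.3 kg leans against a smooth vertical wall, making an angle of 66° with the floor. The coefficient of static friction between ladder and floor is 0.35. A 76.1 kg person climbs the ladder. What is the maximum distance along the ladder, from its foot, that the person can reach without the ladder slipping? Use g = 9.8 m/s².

Sum moments about the foot of the ladder (the floor normal and friction both act there and drop out).
Ladder weight 25.3×9.8 = 247.9 N acts at 2.54 m along the ladder; its horizontal arm is 2.54·cos66° = 1.033 m → τ = 256.1 N·m clockwise.
Person weight 76.1×9.8 = 745.8 N at distance d → arm d·cos66° → τ = 745.8·d·0.4067 clockwise.
Wall normal N at the top has arm L sinθ = 4.641 m counterclockwise, so Στ = 0 gives N·4.641 = 256.1 + 303.3·d.
ΣFy = 0 ⇒ N_floor = 993.7 N, so the maximum friction is μ_s·N_floor = 0.35×993.7 = 347.8 N. ΣFx = 0 ⇒ N_wall = f, so at the slipping point N = 347.8 N.
Substituting: 347.8×4.641 = 256.1 + 303.3·d ⇒ d = (1614 − 256.1) / 303.3 = 4.48 m.

d ≈ 4.48 m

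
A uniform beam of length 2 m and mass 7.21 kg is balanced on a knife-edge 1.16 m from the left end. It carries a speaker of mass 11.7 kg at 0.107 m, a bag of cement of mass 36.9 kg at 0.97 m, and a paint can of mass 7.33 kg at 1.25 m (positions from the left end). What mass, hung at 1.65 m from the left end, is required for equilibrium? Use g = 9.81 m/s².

m ≈ 40.5 kg

Choose the knife-edge (at 1.16 m from the left end) as the axis so the support reaction has zero arm there.
Beam weight: 7.21 × 9.81 = 70.73 N down at 1 m → arm 0.16 m, τ = 70.73 × 0.16 = 11.32 N·m counterclockwise.
Speaker: 11.7 × 9.81 = 114.8 N down at 0.107 m → arm 1.053 m, τ = 114.8 × 1.053 = 120.9 N·m counterclockwise.
Bag of cement: 36.9 × 9.81 = 362 N down at 0.97 m → arm 0.19 m, τ = 362 × 0.19 = 68.78 N·m counterclockwise.
Paint can: 7.33 × 9.81 = 71.91 N down at 1.25 m → arm 0.09 m, τ = 71.91 × 0.09 = 6.472 N·m clockwise.
Net moment of known loads = 194.5 N·m counterclockwise.
An unknown mass m at 1.65 m has arm 0.49 m; its moment is m·g·0.49 clockwise.
Στ = 0 ⇒ m × 9.81 × 0.49 = 194.5 ⇒ m = 194.5 / (9.81 × 0.49) = 40.5 kg.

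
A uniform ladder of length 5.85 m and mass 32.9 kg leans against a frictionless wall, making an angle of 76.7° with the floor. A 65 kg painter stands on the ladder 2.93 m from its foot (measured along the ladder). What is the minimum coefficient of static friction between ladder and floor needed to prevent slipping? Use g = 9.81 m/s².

μ_min ≈ 0.118

About the foot of the ladder:
Ladder weight 32.9×9.81 = 322.7 N acts at 2.925 m along the ladder; its horizontal arm is 2.925·cos76.7° = 0.6729 m → τ = 217.1 N·m clockwise.
Painter: 65×9.81 = 637.6 N at 2.93 m → arm 0.674 m → τ = 429.7 N·m clockwise.
Wall normal N acts horizontally at the top; its moment arm is the height L sinθ = 5.85·sin76.7° = 5.693 m, counterclockwise.
Balancing moments: N × 5.693 = 646.8, giving N = 113.6 N.
ΣFx = 0 ⇒ f = N_wall = 113.6 N. ΣFy = 0 ⇒ N_floor = 960.3 N.
μ_min = f / N_floor = 113.6 / 960.3 = 0.118.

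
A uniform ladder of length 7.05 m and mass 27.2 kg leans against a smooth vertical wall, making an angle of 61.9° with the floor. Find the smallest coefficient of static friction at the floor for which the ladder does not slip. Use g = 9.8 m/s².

About the foot of the ladder:
Ladder weight 27.2×9.8 = 266.6 N acts at 3.525 m along the ladder; its horizontal arm is 3.525·cos61.9° = 1.66 m → τ = 442.6 N·m clockwise.
Wall normal N acts horizontally at the top; its moment arm is the height L sinθ = 7.05·sin61.9° = 6.219 m, counterclockwise.
Στ = 0 ⇒ N × 6.219 = 442.6 ⇒ N = 71.17 N.
ΣFx = 0 ⇒ f = N_wall = 71.17 N. ΣFy = 0 ⇒ N_floor = 266.6 N.
μ_min = f / N_floor = 71.17 / 266.6 = 0.267.

μ_min ≈ 0.267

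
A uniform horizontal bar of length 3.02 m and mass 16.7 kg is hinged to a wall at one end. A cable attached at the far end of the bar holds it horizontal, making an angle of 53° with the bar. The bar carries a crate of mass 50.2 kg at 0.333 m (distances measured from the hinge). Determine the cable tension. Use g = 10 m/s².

Sum moments about the hinge (the unknown hinge reaction has zero arm there).
Beam weight: 16.7 × 10 = 167 N down at 1.51 m → arm 1.51 m, τ = 167 × 1.51 = 252.2 N·m clockwise.
Crate: 50.2 × 10 = 502 N down at 0.333 m → arm 0.333 m, τ = 502 × 0.333 = 167.2 N·m clockwise.
Total clockwise load moment = 419.4 N·m.
The cable tension T acts at 3.02 m; only its component perpendicular to the bar, T sinθ, produces torque. sin 53° = 0.7986.
For rotational equilibrium, T × 3.02 × 0.7986 = 419.4, so T = 419.4 / 2.412 = 174 N.

T ≈ 174 N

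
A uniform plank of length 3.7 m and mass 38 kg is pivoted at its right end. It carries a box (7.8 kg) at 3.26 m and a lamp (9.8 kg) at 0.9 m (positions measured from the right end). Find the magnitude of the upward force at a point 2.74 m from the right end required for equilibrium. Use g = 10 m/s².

Choose the right end as the axis so the unknown pivot reaction has zero arm there.
Beam weight: 38 × 10 = 380 N down at 1.85 m → arm 1.85 m, τ = 380 × 1.85 = 703 N·m counterclockwise.
Box: 7.8 × 10 = 78 N down at 3.26 m → arm 3.26 m, τ = 78 × 3.26 = 254.3 N·m counterclockwise.
Lamp: 9.8 × 10 = 98 N down at 0.9 m → arm 0.9 m, τ = 98 × 0.9 = 88.2 N·m counterclockwise.
Net moment of the loads = 1046 N·m counterclockwise.
The upward force F acts at a point 2.74 m from the right end, arm 2.74 m, giving F × 2.74 clockwise.
For rotational equilibrium, F × 2.74 = 1046, so F = 1046 / 2.74 = 382 N.

F ≈ 382 N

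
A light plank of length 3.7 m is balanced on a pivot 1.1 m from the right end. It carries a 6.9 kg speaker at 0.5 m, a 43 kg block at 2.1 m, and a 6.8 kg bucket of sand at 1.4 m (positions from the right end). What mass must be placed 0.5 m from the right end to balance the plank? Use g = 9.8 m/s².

About the pivot (at 1.1 m from the right end):
Speaker: 6.9 × 9.8 = 67.62 N down at 0.5 m → arm 0.6 m, τ = 67.62 × 0.6 = 40.57 N·m clockwise.
Block: 43 × 9.8 = 421.4 N down at 2.1 m → arm 1 m, τ = 421.4 × 1 = 421.4 N·m counterclockwise.
Bucket of sand: 6.8 × 9.8 = 66.64 N down at 1.4 m → arm 0.3 m, τ = 66.64 × 0.3 = 19.99 N·m counterclockwise.
Net moment of known loads = 400.8 N·m counterclockwise.
An unknown mass m at 0.5 m has arm 0.6 m; its moment is m·g·0.6 clockwise.
For rotational equilibrium, m × 9.8 × 0.6 = 400.8, so m = 400.8 / (9.8 × 0.6) = 68.2 kg.

m ≈ 68.2 kg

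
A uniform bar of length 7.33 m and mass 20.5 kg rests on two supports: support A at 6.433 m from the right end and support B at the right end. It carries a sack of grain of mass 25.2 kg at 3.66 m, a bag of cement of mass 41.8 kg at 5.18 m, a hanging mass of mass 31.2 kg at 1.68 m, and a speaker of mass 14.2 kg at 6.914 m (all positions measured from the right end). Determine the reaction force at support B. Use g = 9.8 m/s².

R_B ≈ 488 N

Sum moments about support A (its reaction then has zero moment arm).
Beam weight: 20.5 × 9.8 = 200.9 N down at 3.665 m → arm 2.768 m, τ = 200.9 × 2.768 = 556.1 N·m clockwise.
Sack of grain: 25.2 × 9.8 = 247 N down at 3.66 m → arm 2.773 m, τ = 247 × 2.773 = 684.9 N·m clockwise.
Bag of cement: 41.8 × 9.8 = 409.6 N down at 5.18 m → arm 1.253 m, τ = 409.6 × 1.253 = 513.2 N·m clockwise.
Hanging mass: 31.2 × 9.8 = 305.8 N down at 1.68 m → arm 4.753 m, τ = 305.8 × 4.753 = 1453 N·m clockwise.
Speaker: 14.2 × 9.8 = 139.2 N down at 6.914 m → arm 0.481 m, τ = 139.2 × 0.481 = 66.96 N·m counterclockwise.
Net load moment about support A = 3140 N·m clockwise.
Reaction R at support B is upward at 0 m, arm 6.433 m → moment R × 6.433 counterclockwise.
Setting net torque to zero: R × 6.433 = 3140 → R = 488 N.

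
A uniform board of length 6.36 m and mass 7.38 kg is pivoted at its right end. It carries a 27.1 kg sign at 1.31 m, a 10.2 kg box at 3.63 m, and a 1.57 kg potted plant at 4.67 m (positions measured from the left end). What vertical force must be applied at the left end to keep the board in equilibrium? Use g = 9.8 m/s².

F ≈ 294 N

Choose the right end as the axis so the unknown pivot reaction has zero arm there.
Beam weight: 7.38 × 9.8 = 72.32 N down at 3.18 m → arm 3.18 m, τ = 72.32 × 3.18 = 230 N·m counterclockwise.
Sign: 27.1 × 9.8 = 265.6 N down at 1.31 m → arm 5.05 m, τ = 265.6 × 5.05 = 1341 N·m counterclockwise.
Box: 10.2 × 9.8 = 99.96 N down at 3.63 m → arm 2.73 m, τ = 99.96 × 2.73 = 272.9 N·m counterclockwise.
Potted plant: 1.57 × 9.8 = 15.39 N down at 4.67 m → arm 1.69 m, τ = 15.39 × 1.69 = 26.01 N·m counterclockwise.
Net moment of the loads = 1870 N·m counterclockwise.
The upward force F acts at the left end, arm 6.36 m, giving F × 6.36 clockwise.
Balancing moments: F × 6.36 = 1870, giving F = 1870 / 6.36 = 294 N.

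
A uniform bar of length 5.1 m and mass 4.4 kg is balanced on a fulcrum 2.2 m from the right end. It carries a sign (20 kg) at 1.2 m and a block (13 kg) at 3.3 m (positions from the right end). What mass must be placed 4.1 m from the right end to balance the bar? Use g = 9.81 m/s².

m ≈ 2.19 kg

Taking torques about the fulcrum (at 2.2 m from the right end):
Beam weight: 4.4 × 9.81 = 43.16 N down at 2.55 m → arm 0.35 m, τ = 43.16 × 0.35 = 15.11 N·m counterclockwise.
Sign: 20 × 9.81 = 196.2 N down at 1.2 m → arm 1 m, τ = 196.2 × 1 = 196.2 N·m clockwise.
Block: 13 × 9.81 = 127.5 N down at 3.3 m → arm 1.1 m, τ = 127.5 × 1.1 = 140.2 N·m counterclockwise.
Net moment of known loads = 40.89 N·m clockwise.
An unknown mass m at 4.1 m has arm 1.9 m; its moment is m·g·1.9 counterclockwise.
Στ = 0 ⇒ m × 9.81 × 1.9 = 40.89 ⇒ m = 40.89 / (9.81 × 1.9) = 2.19 kg.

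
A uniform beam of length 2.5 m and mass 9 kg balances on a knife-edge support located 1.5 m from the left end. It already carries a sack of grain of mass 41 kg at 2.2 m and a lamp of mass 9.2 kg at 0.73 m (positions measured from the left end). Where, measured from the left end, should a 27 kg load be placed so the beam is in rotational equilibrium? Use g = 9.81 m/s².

x ≈ 0.783 m from the left end

Take moments about the knife-edge support (at 1.5 m from the left end).
Beam weight: 9 × 9.81 = 88.29 N down at 1.25 m → arm 0.25 m, τ = 88.29 × 0.25 = 22.07 N·m counterclockwise.
Sack of grain: 41 × 9.81 = 402.2 N down at 2.2 m → arm 0.7 m, τ = 402.2 × 0.7 = 281.5 N·m clockwise.
Lamp: 9.2 × 9.81 = 90.25 N down at 0.73 m → arm 0.77 m, τ = 90.25 × 0.77 = 69.49 N·m counterclockwise.
Net moment of existing loads = 189.9 N·m clockwise.
The load weighs 27 × 9.81 = 264.9 N and must supply an equal counterclockwise moment, so its lever arm about the knife-edge support is 189.9 / 264.9 = 0.717 m.
That puts it at 1.5 − 0.717 = 0.783 m from the left end.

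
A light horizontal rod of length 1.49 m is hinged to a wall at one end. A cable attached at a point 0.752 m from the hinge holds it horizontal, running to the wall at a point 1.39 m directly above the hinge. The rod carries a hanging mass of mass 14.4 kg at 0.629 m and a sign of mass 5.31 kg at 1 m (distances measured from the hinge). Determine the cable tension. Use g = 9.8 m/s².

Taking torques about the hinge:
Hanging mass: 14.4 × 9.8 = 141.1 N down at 0.629 m → arm 0.629 m, τ = 141.1 × 0.629 = 88.75 N·m clockwise.
Sign: 5.31 × 9.8 = 52.04 N down at 1 m → arm 1 m, τ = 52.04 × 1 = 52.04 N·m clockwise.
Total clockwise load moment = 140.8 N·m.
The cable tension T acts at 0.752 m; only its component perpendicular to the rod, T sinθ, produces torque. sinθ = h/√(h²+d²) = 1.39/√(1.39²+0.752²) = 0.8795.
Balancing moments: T × 0.752 × 0.8795 = 140.8, giving T = 140.8 / 0.6614 = 213 N.

T ≈ 213 N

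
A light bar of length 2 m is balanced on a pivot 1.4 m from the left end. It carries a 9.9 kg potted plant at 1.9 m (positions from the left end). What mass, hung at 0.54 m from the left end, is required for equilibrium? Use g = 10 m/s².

m ≈ 5.76 kg

Take moments about the pivot (at 1.4 m from the left end).
Potted plant: 9.9 × 10 = 99 N down at 1.9 m → arm 0.5 m, τ = 99 × 0.5 = 49.5 N·m clockwise.
Net moment of known loads = 49.5 N·m clockwise.
An unknown mass m at 0.54 m has arm 0.86 m; its moment is m·g·0.86 counterclockwise.
Balancing moments: m × 10 × 0.86 = 49.5, giving m = 49.5 / (10 × 0.86) = 5.76 kg.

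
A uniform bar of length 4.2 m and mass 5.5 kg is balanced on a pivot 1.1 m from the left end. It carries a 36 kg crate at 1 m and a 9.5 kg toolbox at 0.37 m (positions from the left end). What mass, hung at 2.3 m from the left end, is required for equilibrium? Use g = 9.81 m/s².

Sum moments about the pivot (at 1.1 m from the left end) (the support reaction has zero arm there).
Beam weight: 5.5 × 9.81 = 53.96 N down at 2.1 m → arm 1 m, τ = 53.96 × 1 = 53.96 N·m clockwise.
Crate: 36 × 9.81 = 353.2 N down at 1 m → arm 0.1 m, τ = 353.2 × 0.1 = 35.32 N·m counterclockwise.
Toolbox: 9.5 × 9.81 = 93.2 N down at 0.37 m → arm 0.73 m, τ = 93.2 × 0.73 = 68.04 N·m counterclockwise.
Net moment of known loads = 49.4 N·m counterclockwise.
An unknown mass m at 2.3 m has arm 1.2 m; its moment is m·g·1.2 clockwise.
Setting net torque to zero: m × 9.81 × 1.2 = 49.4 → m = 49.4 / (9.81 × 1.2) = 4.2 kg.

m ≈ 4.2 kg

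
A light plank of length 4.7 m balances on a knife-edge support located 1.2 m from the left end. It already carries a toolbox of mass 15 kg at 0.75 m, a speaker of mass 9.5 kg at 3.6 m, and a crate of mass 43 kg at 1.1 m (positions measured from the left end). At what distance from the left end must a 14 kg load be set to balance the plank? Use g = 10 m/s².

x ≈ 0.361 m from the left end

Take moments about the knife-edge support (at 1.2 m from the left end).
Toolbox: 15 × 10 = 150 N down at 0.75 m → arm 0.45 m, τ = 150 × 0.45 = 67.5 N·m counterclockwise.
Speaker: 9.5 × 10 = 95 N down at 3.6 m → arm 2.4 m, τ = 95 × 2.4 = 228 N·m clockwise.
Crate: 43 × 10 = 430 N down at 1.1 m → arm 0.1 m, τ = 430 × 0.1 = 43 N·m counterclockwise.
Net moment of existing loads = 117.5 N·m clockwise.
The load weighs 14 × 10 = 140 N and must supply an equal counterclockwise moment, so its lever arm about the knife-edge support is 117.5 / 140 = 0.839 m.
That puts it at 1.2 − 0.839 = 0.361 m from the left end.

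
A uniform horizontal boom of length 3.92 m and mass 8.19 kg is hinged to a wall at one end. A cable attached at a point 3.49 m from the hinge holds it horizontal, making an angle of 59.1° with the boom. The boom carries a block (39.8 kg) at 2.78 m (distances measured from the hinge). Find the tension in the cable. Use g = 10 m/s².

T ≈ 423 N

Choose the hinge as the axis so the unknown hinge reaction has zero arm there.
Beam weight: 8.19 × 10 = 81.9 N down at 1.96 m → arm 1.96 m, τ = 81.9 × 1.96 = 160.5 N·m clockwise.
Block: 39.8 × 10 = 398 N down at 2.78 m → arm 2.78 m, τ = 398 × 2.78 = 1106 N·m clockwise.
Total clockwise load moment = 1266 N·m.
The cable tension T acts at 3.49 m; only its component perpendicular to the boom, T sinθ, produces torque. sin 59.1° = 0.8581.
Στ = 0 ⇒ T × 3.49 × 0.8581 = 1266 ⇒ T = 1266 / 2.995 = 423 N.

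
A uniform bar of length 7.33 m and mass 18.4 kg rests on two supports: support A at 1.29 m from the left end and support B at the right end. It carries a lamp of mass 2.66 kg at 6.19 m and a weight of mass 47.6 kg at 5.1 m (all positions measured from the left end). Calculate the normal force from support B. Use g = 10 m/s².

About support A:
Beam weight: 18.4 × 10 = 184 N down at 3.665 m → arm 2.375 m, τ = 184 × 2.375 = 437 N·m clockwise.
Lamp: 2.66 × 10 = 26.6 N down at 6.19 m → arm 4.9 m, τ = 26.6 × 4.9 = 130.3 N·m clockwise.
Weight: 47.6 × 10 = 476 N down at 5.1 m → arm 3.81 m, τ = 476 × 3.81 = 1814 N·m clockwise.
Net load moment about support A = 2381 N·m clockwise.
Reaction R at support B is upward at 7.33 m, arm 6.04 m → moment R × 6.04 counterclockwise.
Balancing moments: R × 6.04 = 2381, giving R = 394 N.

R_B ≈ 394 N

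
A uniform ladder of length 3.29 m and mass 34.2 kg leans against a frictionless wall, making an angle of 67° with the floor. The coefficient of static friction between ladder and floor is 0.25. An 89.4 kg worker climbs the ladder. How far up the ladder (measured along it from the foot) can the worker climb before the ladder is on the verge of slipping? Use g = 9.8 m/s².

d ≈ 2.05 m

Take moments about the foot of the ladder.
Ladder weight 34.2×9.8 = 335.2 N acts at 1.645 m along the ladder; its horizontal arm is 1.645·cos67° = 0.6428 m → τ = 215.5 N·m clockwise.
Worker weight 89.4×9.8 = 876.1 N at distance d → arm d·cos67° → τ = 876.1·d·0.3907 clockwise.
Wall normal N at the top has arm L sinθ = 3.028 m counterclockwise, so Στ = 0 gives N·3.028 = 215.5 + 342.3·d.
ΣFy = 0 ⇒ N_floor = 1211 N, so the maximum friction is μ_s·N_floor = 0.25×1211 = 302.8 N. ΣFx = 0 ⇒ N_wall = f, so at the slipping point N = 302.8 N.
Substituting: 302.8×3.028 = 215.5 + 342.3·d ⇒ d = (916.9 − 215.5) / 342.3 = 2.05 m.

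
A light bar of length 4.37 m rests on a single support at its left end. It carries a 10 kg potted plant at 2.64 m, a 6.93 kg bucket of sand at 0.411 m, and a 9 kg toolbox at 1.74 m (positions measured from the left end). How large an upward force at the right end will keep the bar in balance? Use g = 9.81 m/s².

F ≈ 101 N

Take moments about the left end.
Potted plant: 10 × 9.81 = 98.1 N down at 2.64 m → arm 2.64 m, τ = 98.1 × 2.64 = 259 N·m clockwise.
Bucket of sand: 6.93 × 9.81 = 67.98 N down at 0.411 m → arm 0.411 m, τ = 67.98 × 0.411 = 27.94 N·m clockwise.
Toolbox: 9 × 9.81 = 88.29 N down at 1.74 m → arm 1.74 m, τ = 88.29 × 1.74 = 153.6 N·m clockwise.
Net moment of the loads = 440.5 N·m clockwise.
The upward force F acts at the right end, arm 4.37 m, giving F × 4.37 counterclockwise.
Balancing moments: F × 4.37 = 440.5, giving F = 440.5 / 4.37 = 101 N.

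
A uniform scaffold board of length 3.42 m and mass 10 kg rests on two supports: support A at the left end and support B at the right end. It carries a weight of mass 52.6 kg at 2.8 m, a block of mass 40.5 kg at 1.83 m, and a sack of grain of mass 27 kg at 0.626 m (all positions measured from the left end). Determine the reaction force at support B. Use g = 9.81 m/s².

R_B ≈ 733 N

Choose support A as the axis so its reaction then has zero moment arm.
Beam weight: 10 × 9.81 = 98.1 N down at 1.71 m → arm 1.71 m, τ = 98.1 × 1.71 = 167.8 N·m clockwise.
Weight: 52.6 × 9.81 = 516 N down at 2.8 m → arm 2.8 m, τ = 516 × 2.8 = 1445 N·m clockwise.
Block: 40.5 × 9.81 = 397.3 N down at 1.83 m → arm 1.83 m, τ = 397.3 × 1.83 = 727.1 N·m clockwise.
Sack of grain: 27 × 9.81 = 264.9 N down at 0.626 m → arm 0.626 m, τ = 264.9 × 0.626 = 165.8 N·m clockwise.
Net load moment about support A = 2506 N·m clockwise.
Reaction R at support B is upward at 3.42 m, arm 3.42 m → moment R × 3.42 counterclockwise.
Setting net torque to zero: R × 3.42 = 2506 → R = 733 N.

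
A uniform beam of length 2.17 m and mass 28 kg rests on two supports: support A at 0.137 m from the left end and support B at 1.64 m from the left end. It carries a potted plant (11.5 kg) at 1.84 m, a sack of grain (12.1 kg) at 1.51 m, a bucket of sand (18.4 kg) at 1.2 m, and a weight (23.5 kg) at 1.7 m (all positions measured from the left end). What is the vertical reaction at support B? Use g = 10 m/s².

R_B ≈ 792 N

About support A:
Beam weight: 28 × 10 = 280 N down at 1.085 m → arm 0.948 m, τ = 280 × 0.948 = 265.4 N·m clockwise.
Potted plant: 11.5 × 10 = 115 N down at 1.84 m → arm 1.703 m, τ = 115 × 1.703 = 195.8 N·m clockwise.
Sack of grain: 12.1 × 10 = 121 N down at 1.51 m → arm 1.373 m, τ = 121 × 1.373 = 166.1 N·m clockwise.
Bucket of sand: 18.4 × 10 = 184 N down at 1.2 m → arm 1.063 m, τ = 184 × 1.063 = 195.6 N·m clockwise.
Weight: 23.5 × 10 = 235 N down at 1.7 m → arm 1.563 m, τ = 235 × 1.563 = 367.3 N·m clockwise.
Net load moment about support A = 1190 N·m clockwise.
Reaction R at support B is upward at 1.64 m, arm 1.503 m → moment R × 1.503 counterclockwise.
Στ = 0 ⇒ R × 1.503 = 1190 ⇒ R = 792 N.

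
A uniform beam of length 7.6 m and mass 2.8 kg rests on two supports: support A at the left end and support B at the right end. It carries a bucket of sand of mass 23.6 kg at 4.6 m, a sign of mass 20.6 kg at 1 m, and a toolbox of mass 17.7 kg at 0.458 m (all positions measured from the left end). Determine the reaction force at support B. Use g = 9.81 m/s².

Sum moments about support A (its reaction then has zero moment arm).
Beam weight: 2.8 × 9.81 = 27.47 N down at 3.8 m → arm 3.8 m, τ = 27.47 × 3.8 = 104.4 N·m clockwise.
Bucket of sand: 23.6 × 9.81 = 231.5 N down at 4.6 m → arm 4.6 m, τ = 231.5 × 4.6 = 1065 N·m clockwise.
Sign: 20.6 × 9.81 = 202.1 N down at 1 m → arm 1 m, τ = 202.1 × 1 = 202.1 N·m clockwise.
Toolbox: 17.7 × 9.81 = 173.6 N down at 0.458 m → arm 0.458 m, τ = 173.6 × 0.458 = 79.51 N·m clockwise.
Net load moment about support A = 1451 N·m clockwise.
Reaction R at support B is upward at 7.6 m, arm 7.6 m → moment R × 7.6 counterclockwise.
Στ = 0 ⇒ R × 7.6 = 1451 ⇒ R = 191 N.

R_B ≈ 191 N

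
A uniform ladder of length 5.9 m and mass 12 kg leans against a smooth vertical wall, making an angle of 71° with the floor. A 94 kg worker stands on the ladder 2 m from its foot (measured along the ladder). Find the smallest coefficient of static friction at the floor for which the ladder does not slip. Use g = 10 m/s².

Taking torques about the foot of the ladder:
Ladder weight 12×10 = 120 N acts at 2.95 m along the ladder; its horizontal arm is 2.95·cos71° = 0.9604 m → τ = 115.2 N·m clockwise.
Worker: 94×10 = 940 N at 2 m → arm 0.6511 m → τ = 612 N·m clockwise.
Wall normal N acts horizontally at the top; its moment arm is the height L sinθ = 5.9·sin71° = 5.579 m, counterclockwise.
For rotational equilibrium, N × 5.579 = 727.2, so N = 130.3 N.
ΣFx = 0 ⇒ f = N_wall = 130.3 N. ΣFy = 0 ⇒ N_floor = 1060 N.
μ_min = f / N_floor = 130.3 / 1060 = 0.123.

μ_min ≈ 0.123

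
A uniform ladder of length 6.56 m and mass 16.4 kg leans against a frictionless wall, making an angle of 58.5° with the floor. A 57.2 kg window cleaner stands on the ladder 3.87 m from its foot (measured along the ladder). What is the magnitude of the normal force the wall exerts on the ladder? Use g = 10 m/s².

Sum moments about the foot of the ladder (the floor normal and friction both act there and drop out).
Ladder weight 16.4×10 = 164 N acts at 3.28 m along the ladder; its horizontal arm is 3.28·cos58.5° = 1.714 m → τ = 281.1 N·m clockwise.
Window cleaner: 57.2×10 = 572 N at 3.87 m → arm 2.022 m → τ = 1157 N·m clockwise.
Wall normal N acts horizontally at the top; its moment arm is the height L sinθ = 6.56·sin58.5° = 5.593 m, counterclockwise.
For rotational equilibrium, N × 5.593 = 1438, so N = 257 N.

N_wall ≈ 257 N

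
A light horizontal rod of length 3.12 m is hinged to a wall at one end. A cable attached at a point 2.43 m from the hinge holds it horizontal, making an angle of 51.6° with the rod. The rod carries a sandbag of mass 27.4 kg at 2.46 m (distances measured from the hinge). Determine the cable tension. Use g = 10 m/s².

About the hinge:
Sandbag: 27.4 × 10 = 274 N down at 2.46 m → arm 2.46 m, τ = 274 × 2.46 = 674 N·m clockwise.
Total clockwise load moment = 674 N·m.
The cable tension T acts at 2.43 m; only its component perpendicular to the rod, T sinθ, produces torque. sin 51.6° = 0.7837.
Balancing moments: T × 2.43 × 0.7837 = 674, giving T = 674 / 1.904 = 354 N.

T ≈ 354 N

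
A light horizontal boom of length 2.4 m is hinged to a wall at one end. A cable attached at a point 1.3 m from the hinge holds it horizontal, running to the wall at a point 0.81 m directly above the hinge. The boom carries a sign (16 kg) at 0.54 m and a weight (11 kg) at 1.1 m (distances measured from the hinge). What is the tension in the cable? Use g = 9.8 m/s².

Sum moments about the hinge (the unknown hinge reaction has zero arm there).
Sign: 16 × 9.8 = 156.8 N down at 0.54 m → arm 0.54 m, τ = 156.8 × 0.54 = 84.67 N·m clockwise.
Weight: 11 × 9.8 = 107.8 N down at 1.1 m → arm 1.1 m, τ = 107.8 × 1.1 = 118.6 N·m clockwise.
Total clockwise load moment = 203.3 N·m.
The cable tension T acts at 1.3 m; only its component perpendicular to the boom, T sinθ, produces torque. sinθ = h/√(h²+d²) = 0.81/√(0.81²+1.3²) = 0.5288.
For rotational equilibrium, T × 1.3 × 0.5288 = 203.3, so T = 203.3 / 0.6874 = 296 N.

T ≈ 296 N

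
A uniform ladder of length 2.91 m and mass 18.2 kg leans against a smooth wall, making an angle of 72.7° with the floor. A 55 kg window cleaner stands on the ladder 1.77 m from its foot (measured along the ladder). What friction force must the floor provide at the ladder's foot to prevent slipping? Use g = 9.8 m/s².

Taking torques about the foot of the ladder:
Ladder weight 18.2×9.8 = 178.4 N acts at 1.455 m along the ladder; its horizontal arm is 1.455·cos72.7° = 0.4327 m → τ = 77.19 N·m clockwise.
Window cleaner: 55×9.8 = 539 N at 1.77 m → arm 0.5264 m → τ = 283.7 N·m clockwise.
Wall normal N acts horizontally at the top; its moment arm is the height L sinθ = 2.91·sin72.7° = 2.778 m, counterclockwise.
For rotational equilibrium, N × 2.778 = 360.9, so N = 130 N.
ΣFx = 0: friction at the foot balances the wall's push, so f = N_wall = 130 N.

f ≈ 130 N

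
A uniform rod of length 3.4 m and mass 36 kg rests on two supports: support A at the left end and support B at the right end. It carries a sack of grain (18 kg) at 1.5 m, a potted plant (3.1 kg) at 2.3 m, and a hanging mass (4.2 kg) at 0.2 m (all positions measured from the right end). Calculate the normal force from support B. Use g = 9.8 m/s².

R_B ≈ 324 N

Take moments about support A.
Beam weight: 36 × 9.8 = 352.8 N down at 1.7 m → arm 1.7 m, τ = 352.8 × 1.7 = 599.8 N·m clockwise.
Sack of grain: 18 × 9.8 = 176.4 N down at 1.5 m → arm 1.9 m, τ = 176.4 × 1.9 = 335.2 N·m clockwise.
Potted plant: 3.1 × 9.8 = 30.38 N down at 2.3 m → arm 1.1 m, τ = 30.38 × 1.1 = 33.42 N·m clockwise.
Hanging mass: 4.2 × 9.8 = 41.16 N down at 0.2 m → arm 3.2 m, τ = 41.16 × 3.2 = 131.7 N·m clockwise.
Net load moment about support A = 1100 N·m clockwise.
Reaction R at support B is upward at 0 m, arm 3.4 m → moment R × 3.4 counterclockwise.
Setting net torque to zero: R × 3.4 = 1100 → R = 324 N.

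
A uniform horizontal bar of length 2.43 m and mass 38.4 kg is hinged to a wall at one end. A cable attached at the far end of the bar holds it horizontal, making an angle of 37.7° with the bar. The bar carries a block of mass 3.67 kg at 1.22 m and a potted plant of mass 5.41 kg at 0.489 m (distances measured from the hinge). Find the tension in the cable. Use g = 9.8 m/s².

T ≈ 355 N

Sum moments about the hinge (the unknown hinge reaction has zero arm there).
Beam weight: 38.4 × 9.8 = 376.3 N down at 1.215 m → arm 1.215 m, τ = 376.3 × 1.215 = 457.2 N·m clockwise.
Block: 3.67 × 9.8 = 35.97 N down at 1.22 m → arm 1.22 m, τ = 35.97 × 1.22 = 43.88 N·m clockwise.
Potted plant: 5.41 × 9.8 = 53.02 N down at 0.489 m → arm 0.489 m, τ = 53.02 × 0.489 = 25.93 N·m clockwise.
Total clockwise load moment = 527 N·m.
The cable tension T acts at 2.43 m; only its component perpendicular to the bar, T sinθ, produces torque. sin 37.7° = 0.6115.
Στ = 0 ⇒ T × 2.43 × 0.6115 = 527 ⇒ T = 527 / 1.486 = 355 N.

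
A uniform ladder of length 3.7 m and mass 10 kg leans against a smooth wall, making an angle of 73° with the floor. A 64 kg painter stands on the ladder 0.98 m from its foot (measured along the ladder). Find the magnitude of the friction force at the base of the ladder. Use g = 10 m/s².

Take moments about the foot of the ladder.
Ladder weight 10×10 = 100 N acts at 1.85 m along the ladder; its horizontal arm is 1.85·cos73° = 0.5409 m → τ = 54.09 N·m clockwise.
Painter: 64×10 = 640 N at 0.98 m → arm 0.2865 m → τ = 183.4 N·m clockwise.
Wall normal N acts horizontally at the top; its moment arm is the height L sinθ = 3.7·sin73° = 3.538 m, counterclockwise.
Balancing moments: N × 3.538 = 237.5, giving N = 67.1 N.
ΣFx = 0: friction at the foot balances the wall's push, so f = N_wall = 67.1 N.

f ≈ 67.1 N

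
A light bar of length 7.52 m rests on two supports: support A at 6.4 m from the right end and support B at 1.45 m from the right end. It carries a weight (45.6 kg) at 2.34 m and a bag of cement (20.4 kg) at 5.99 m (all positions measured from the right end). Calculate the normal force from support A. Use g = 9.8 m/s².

R_A ≈ 264 N

Take moments about support B.
Weight: 45.6 × 9.8 = 446.9 N down at 2.34 m → arm 0.89 m, τ = 446.9 × 0.89 = 397.7 N·m counterclockwise.
Bag of cement: 20.4 × 9.8 = 199.9 N down at 5.99 m → arm 4.54 m, τ = 199.9 × 4.54 = 907.5 N·m counterclockwise.
Net load moment about support B = 1305 N·m counterclockwise.
Reaction R at support A is upward at 6.4 m, arm 4.95 m → moment R × 4.95 clockwise.
Στ = 0 ⇒ R × 4.95 = 1305 ⇒ R = 264 N.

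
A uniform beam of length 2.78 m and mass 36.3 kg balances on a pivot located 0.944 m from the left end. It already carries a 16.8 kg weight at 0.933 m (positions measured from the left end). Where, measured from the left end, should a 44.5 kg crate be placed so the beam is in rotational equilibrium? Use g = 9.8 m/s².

Taking torques about the pivot (at 0.944 m from the left end):
Beam weight: 36.3 × 9.8 = 355.7 N down at 1.39 m → arm 0.446 m, τ = 355.7 × 0.446 = 158.6 N·m clockwise.
Weight: 16.8 × 9.8 = 164.6 N down at 0.933 m → arm 0.011 m, τ = 164.6 × 0.011 = 1.811 N·m counterclockwise.
Net moment of existing loads = 156.8 N·m clockwise.
The crate weighs 44.5 × 9.8 = 436.1 N and must supply an equal counterclockwise moment, so its lever arm about the pivot is 156.8 / 436.1 = 0.36 m.
That puts it at 0.944 − 0.36 = 0.584 m from the left end.

x ≈ 0.584 m from the left end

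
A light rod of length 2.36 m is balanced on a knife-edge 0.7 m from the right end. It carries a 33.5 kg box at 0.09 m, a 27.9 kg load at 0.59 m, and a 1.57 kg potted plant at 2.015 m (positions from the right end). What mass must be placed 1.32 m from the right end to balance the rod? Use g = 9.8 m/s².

Choose the knife-edge (at 0.7 m from the right end) as the axis so the support reaction has zero arm there.
Box: 33.5 × 9.8 = 328.3 N down at 0.09 m → arm 0.61 m, τ = 328.3 × 0.61 = 200.3 N·m clockwise.
Load: 27.9 × 9.8 = 273.4 N down at 0.59 m → arm 0.11 m, τ = 273.4 × 0.11 = 30.07 N·m clockwise.
Potted plant: 1.57 × 9.8 = 15.39 N down at 2.015 m → arm 1.315 m, τ = 15.39 × 1.315 = 20.24 N·m counterclockwise.
Net moment of known loads = 210.1 N·m clockwise.
An unknown mass m at 1.32 m has arm 0.62 m; its moment is m·g·0.62 counterclockwise.
Balancing moments: m × 9.8 × 0.62 = 210.1, giving m = 210.1 / (9.8 × 0.62) = 34.6 kg.

m ≈ 34.6 kg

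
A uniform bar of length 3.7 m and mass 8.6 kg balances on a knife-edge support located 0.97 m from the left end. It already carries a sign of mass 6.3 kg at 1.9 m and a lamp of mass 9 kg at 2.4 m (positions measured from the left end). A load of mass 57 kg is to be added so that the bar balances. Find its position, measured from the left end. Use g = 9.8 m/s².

About the knife-edge support (at 0.97 m from the left end):
Beam weight: 8.6 × 9.8 = 84.28 N down at 1.85 m → arm 0.88 m, τ = 84.28 × 0.88 = 74.17 N·m clockwise.
Sign: 6.3 × 9.8 = 61.74 N down at 1.9 m → arm 0.93 m, τ = 61.74 × 0.93 = 57.42 N·m clockwise.
Lamp: 9 × 9.8 = 88.2 N down at 2.4 m → arm 1.43 m, τ = 88.2 × 1.43 = 126.1 N·m clockwise.
Net moment of existing loads = 257.7 N·m clockwise.
The load weighs 57 × 9.8 = 558.6 N and must supply an equal counterclockwise moment, so its lever arm about the knife-edge support is 257.7 / 558.6 = 0.461 m.
That puts it at 0.97 − 0.461 = 0.509 m from the left end.

x ≈ 0.509 m from the left end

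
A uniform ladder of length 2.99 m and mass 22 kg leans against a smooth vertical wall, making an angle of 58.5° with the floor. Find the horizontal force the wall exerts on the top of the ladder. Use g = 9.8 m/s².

Sum moments about the foot of the ladder (the floor normal and friction both act there and drop out).
Ladder weight 22×9.8 = 215.6 N acts at 1.495 m along the ladder; its horizontal arm is 1.495·cos58.5° = 0.7811 m → τ = 168.4 N·m clockwise.
Wall normal N acts horizontally at the top; its moment arm is the height L sinθ = 2.99·sin58.5° = 2.549 m, counterclockwise.
Setting net torque to zero: N × 2.549 = 168.4 → N = 66.1 N.

N_wall ≈ 66.1 N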